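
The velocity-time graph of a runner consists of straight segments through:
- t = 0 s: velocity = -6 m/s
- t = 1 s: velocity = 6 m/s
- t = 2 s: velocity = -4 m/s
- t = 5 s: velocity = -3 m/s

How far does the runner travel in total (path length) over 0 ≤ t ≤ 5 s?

16.1 m

Distance (not displacement) is the total path length: add the absolute areas under v-t.
0–1 s: v = 0 at t = 0.5 s; triangle areas 1.5 + 1.5 = 3 m
1–2 s: v = 0 at t = 1.6 s; triangle areas 1.8 + 0.8 = 2.6 m
2–5 s: |½(-4 + -3)(3)| = 10.5 m
Total distance = 16.1 m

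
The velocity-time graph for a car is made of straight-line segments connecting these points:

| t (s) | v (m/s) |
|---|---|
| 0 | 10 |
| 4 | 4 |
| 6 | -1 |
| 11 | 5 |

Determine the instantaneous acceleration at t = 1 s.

-1.5 m/s²

Acceleration is the slope of the v-t graph on 0–4 s: (4 − 10)/(4 − 0) = -1.5 m/s².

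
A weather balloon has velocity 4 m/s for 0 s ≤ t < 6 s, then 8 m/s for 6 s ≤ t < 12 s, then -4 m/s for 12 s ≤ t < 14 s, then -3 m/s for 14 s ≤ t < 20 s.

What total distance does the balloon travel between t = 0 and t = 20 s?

Distance (not displacement) is the total path length: add the absolute areas under v-t.
0–6 s: |4| × 6 = 24 m
6–12 s: |8| × 6 = 48 m
12–14 s: |-4| × 2 = 8 m
14–20 s: |-3| × 6 = 18 m
Total distance = 98 m

98 m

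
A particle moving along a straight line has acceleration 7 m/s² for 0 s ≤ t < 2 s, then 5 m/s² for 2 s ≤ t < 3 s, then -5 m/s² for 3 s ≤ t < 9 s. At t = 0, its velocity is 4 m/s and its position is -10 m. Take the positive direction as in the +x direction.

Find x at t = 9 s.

On each constant-a segment, Δv = aΔt and Δx = v₀Δt + ½aΔt²; chain segment to segment.
0–2 s: v starts 4 m/s; Δx = 4·2 + ½·7·2² = 22 m; v ends 18 m/s.
2–3 s: v starts 18 m/s; Δx = 18·1 + ½·5·1² = 20.5 m; v ends 23 m/s.
3–9 s: v starts 23 m/s; Δx = 23·6 + ½·-5·6² = 48 m; v ends -7 m/s.
x(9) = -10 + Σ Δx = 80.5 m.

80.5 m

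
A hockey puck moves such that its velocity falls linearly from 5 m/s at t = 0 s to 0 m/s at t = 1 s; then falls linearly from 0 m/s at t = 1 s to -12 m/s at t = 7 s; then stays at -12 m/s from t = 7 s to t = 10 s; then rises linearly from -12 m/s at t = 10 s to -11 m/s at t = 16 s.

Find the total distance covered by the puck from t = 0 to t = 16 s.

143.5 m

Total distance travelled is ∫|v| dt — sum the magnitudes of each area piece.
0–1 s: |½(5 + 0)(1)| = 2.5 m
1–7 s: |½(0 + -12)(6)| = 36 m
7–10 s: |-12| × 3 = 36 m
10–16 s: |½(-12 + -11)(6)| = 69 m
Total distance = 143.5 m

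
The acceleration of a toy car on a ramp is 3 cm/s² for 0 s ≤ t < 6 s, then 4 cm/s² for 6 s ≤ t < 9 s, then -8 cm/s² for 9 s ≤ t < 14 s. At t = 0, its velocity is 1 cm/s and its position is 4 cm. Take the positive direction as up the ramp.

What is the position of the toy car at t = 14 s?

On each constant-a segment, Δv = aΔt and Δx = v₀Δt + ½aΔt²; chain segment to segment.
0–6 s: v starts 1 cm/s; Δx = 1·6 + ½·3·6² = 60 cm; v ends 19 cm/s.
6–9 s: v starts 19 cm/s; Δx = 19·3 + ½·4·3² = 75 cm; v ends 31 cm/s.
9–14 s: v starts 31 cm/s; Δx = 31·5 + ½·-8·5² = 55 cm; v ends -9 cm/s.
x(14) = 4 + Σ Δx = 194 cm.

194 cm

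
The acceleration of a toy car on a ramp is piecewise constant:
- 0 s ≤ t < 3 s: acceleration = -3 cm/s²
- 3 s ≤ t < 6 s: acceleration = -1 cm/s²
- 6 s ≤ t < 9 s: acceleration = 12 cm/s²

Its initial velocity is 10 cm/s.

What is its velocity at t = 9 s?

34 cm/s

Δv equals the area under the a-t graph; then v = v₀ + Δv.
0–3 s: -3 × 3 = -9 cm/s
3–6 s: -1 × 3 = -3 cm/s
6–9 s: 12 × 3 = 36 cm/s
Δv = 24 cm/s, so v(9) = 10 + (24) = 34 cm/s.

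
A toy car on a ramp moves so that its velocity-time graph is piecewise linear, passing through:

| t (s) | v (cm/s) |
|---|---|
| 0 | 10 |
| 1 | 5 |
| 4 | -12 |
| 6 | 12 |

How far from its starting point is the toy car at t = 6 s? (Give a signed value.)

-3 cm

Net displacement equals the area under the velocity-time graph (areas below the axis count negative).
0–1 s: ½(10 + 5)(1) = 7.5 cm
1–4 s: ½(5 + -12)(3) = -10.5 cm
4–6 s: ½(-12 + 12)(2) = 0 cm
Net displacement = -3 cm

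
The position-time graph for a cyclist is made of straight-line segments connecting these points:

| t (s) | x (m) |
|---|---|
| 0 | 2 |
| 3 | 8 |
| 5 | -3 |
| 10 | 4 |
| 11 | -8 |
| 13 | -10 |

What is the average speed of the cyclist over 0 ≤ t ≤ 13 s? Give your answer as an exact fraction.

Average speed = (total path length)/(elapsed time); on a piecewise-linear x-t graph the path length is Σ|Δx|.
0–3 s: |Δx| = |8 − 2| = 6 m
3–5 s: |Δx| = |-3 − 8| = 11 m
5–10 s: |Δx| = |4 − -3| = 7 m
10–11 s: |Δx| = |-8 − 4| = 12 m
11–13 s: |Δx| = |-10 − -8| = 2 m
Total path = 38 m; average speed = 38/13 = 38/13 m/s.

38/13 m/s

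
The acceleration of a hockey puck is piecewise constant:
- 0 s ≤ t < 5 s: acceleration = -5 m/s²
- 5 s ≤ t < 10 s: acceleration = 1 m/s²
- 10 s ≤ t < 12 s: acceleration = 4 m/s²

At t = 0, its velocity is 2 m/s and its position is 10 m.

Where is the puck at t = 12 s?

On each constant-a segment, Δv = aΔt and Δx = v₀Δt + ½aΔt²; chain segment to segment.
0–5 s: v starts 2 m/s; Δx = 2·5 + ½·-5·5² = -52.5 m; v ends -23 m/s.
5–10 s: v starts -23 m/s; Δx = -23·5 + ½·1·5² = -102.5 m; v ends -18 m/s.
10–12 s: v starts -18 m/s; Δx = -18·2 + ½·4·2² = -28 m; v ends -10 m/s.
x(12) = 10 + Σ Δx = -173 m.

-173 m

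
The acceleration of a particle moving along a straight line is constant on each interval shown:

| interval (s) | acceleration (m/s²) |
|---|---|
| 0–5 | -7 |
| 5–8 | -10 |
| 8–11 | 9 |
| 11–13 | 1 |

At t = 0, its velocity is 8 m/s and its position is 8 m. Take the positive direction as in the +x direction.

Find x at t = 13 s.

-354 m

On each constant-a segment, Δv = aΔt and Δx = v₀Δt + ½aΔt²; chain segment to segment.
0–5 s: v starts 8 m/s; Δx = 8·5 + ½·-7·5² = -47.5 m; v ends -27 m/s.
5–8 s: v starts -27 m/s; Δx = -27·3 + ½·-10·3² = -126 m; v ends -57 m/s.
8–11 s: v starts -57 m/s; Δx = -57·3 + ½·9·3² = -130.5 m; v ends -30 m/s.
11–13 s: v starts -30 m/s; Δx = -30·2 + ½·1·2² = -58 m; v ends -28 m/s.
x(13) = 8 + Σ Δx = -354 m.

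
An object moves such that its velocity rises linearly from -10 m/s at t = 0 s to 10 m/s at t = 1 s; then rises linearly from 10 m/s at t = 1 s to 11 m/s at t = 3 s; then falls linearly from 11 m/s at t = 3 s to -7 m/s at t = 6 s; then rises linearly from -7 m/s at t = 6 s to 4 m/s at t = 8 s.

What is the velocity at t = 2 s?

10.5 m/s

On 1–3 s the graph is linear from 10 to 11 m/s: v(2) = 10 + (11 − 10)·(2 − 1)/(3 − 1) = 10.5 m/s.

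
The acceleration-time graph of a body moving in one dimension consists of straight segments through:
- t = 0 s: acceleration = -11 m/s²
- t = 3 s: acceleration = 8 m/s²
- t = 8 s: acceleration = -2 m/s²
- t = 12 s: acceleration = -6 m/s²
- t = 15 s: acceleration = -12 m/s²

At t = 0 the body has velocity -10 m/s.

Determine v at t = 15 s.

-42.5 m/s

Δv equals the area under the a-t graph; then v = v₀ + Δv.
0–3 s: ½(-11 + 8)(3) = -4.5 m/s
3–8 s: ½(8 + -2)(5) = 15 m/s
8–12 s: ½(-2 + -6)(4) = -16 m/s
12–15 s: ½(-6 + -12)(3) = -27 m/s
Δv = -32.5 m/s, so v(15) = -10 + (-32.5) = -42.5 m/s.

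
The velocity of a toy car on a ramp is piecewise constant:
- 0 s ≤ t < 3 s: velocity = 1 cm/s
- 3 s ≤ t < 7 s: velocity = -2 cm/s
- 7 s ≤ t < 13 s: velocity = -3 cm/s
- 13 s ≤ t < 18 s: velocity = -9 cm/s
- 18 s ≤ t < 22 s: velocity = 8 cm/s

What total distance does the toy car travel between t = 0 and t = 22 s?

Total distance travelled is ∫|v| dt — sum the magnitudes of each area piece.
0–3 s: |1| × 3 = 3 cm
3–7 s: |-2| × 4 = 8 cm
7–13 s: |-3| × 6 = 18 cm
13–18 s: |-9| × 5 = 45 cm
18–22 s: |8| × 4 = 32 cm
Total distance = 106 cm

106 cm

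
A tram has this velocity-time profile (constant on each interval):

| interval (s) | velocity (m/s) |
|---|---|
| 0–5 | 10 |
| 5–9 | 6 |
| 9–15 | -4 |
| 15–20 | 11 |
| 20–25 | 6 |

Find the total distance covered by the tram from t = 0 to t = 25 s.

183 m

Distance (not displacement) is the total path length: add the absolute areas under v-t.
0–5 s: |10| × 5 = 50 m
5–9 s: |6| × 4 = 24 m
9–15 s: |-4| × 6 = 24 m
15–20 s: |11| × 5 = 55 m
20–25 s: |6| × 5 = 30 m
Total distance = 183 m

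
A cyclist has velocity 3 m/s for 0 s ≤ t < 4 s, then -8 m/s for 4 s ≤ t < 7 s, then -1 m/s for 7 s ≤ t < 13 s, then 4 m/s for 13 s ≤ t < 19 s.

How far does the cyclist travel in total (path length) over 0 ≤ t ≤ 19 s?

66 m

Total distance travelled is ∫|v| dt — sum the magnitudes of each area piece.
0–4 s: |3| × 4 = 12 m
4–7 s: |-8| × 3 = 24 m
7–13 s: |-1| × 6 = 6 m
13–19 s: |4| × 6 = 24 m
Total distance = 66 m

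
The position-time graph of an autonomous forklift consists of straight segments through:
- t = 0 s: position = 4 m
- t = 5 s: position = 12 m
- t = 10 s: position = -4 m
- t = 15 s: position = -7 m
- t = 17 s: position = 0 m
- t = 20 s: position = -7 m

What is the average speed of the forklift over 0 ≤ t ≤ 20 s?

2.05 m/s

Average speed = (total path length)/(elapsed time); on a piecewise-linear x-t graph the path length is Σ|Δx|.
0–5 s: |Δx| = |12 − 4| = 8 m
5–10 s: |Δx| = |-4 − 12| = 16 m
10–15 s: |Δx| = |-7 − -4| = 3 m
15–17 s: |Δx| = |0 − -7| = 7 m
17–20 s: |Δx| = |-7 − 0| = 7 m
Total path = 41 m; average speed = 41/20 = 2.05 m/s.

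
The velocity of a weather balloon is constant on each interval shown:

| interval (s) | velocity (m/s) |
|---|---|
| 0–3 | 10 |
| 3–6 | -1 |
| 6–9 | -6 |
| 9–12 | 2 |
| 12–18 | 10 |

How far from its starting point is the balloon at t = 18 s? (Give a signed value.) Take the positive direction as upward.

Net displacement equals the area under the velocity-time graph (areas below the axis count negative).
0–3 s: 10 × 3 = 30 m
3–6 s: -1 × 3 = -3 m
6–9 s: -6 × 3 = -18 m
9–12 s: 2 × 3 = 6 m
12–18 s: 10 × 6 = 60 m
Net displacement = 75 m

75 m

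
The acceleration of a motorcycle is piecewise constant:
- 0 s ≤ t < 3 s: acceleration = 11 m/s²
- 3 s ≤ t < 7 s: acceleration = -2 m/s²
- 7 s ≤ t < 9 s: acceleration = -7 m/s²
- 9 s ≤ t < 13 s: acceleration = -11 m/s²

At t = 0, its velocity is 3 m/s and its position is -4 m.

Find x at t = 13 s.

192.5 m

On each constant-a segment, Δv = aΔt and Δx = v₀Δt + ½aΔt²; chain segment to segment.
0–3 s: v starts 3 m/s; Δx = 3·3 + ½·11·3² = 58.5 m; v ends 36 m/s.
3–7 s: v starts 36 m/s; Δx = 36·4 + ½·-2·4² = 128 m; v ends 28 m/s.
7–9 s: v starts 28 m/s; Δx = 28·2 + ½·-7·2² = 42 m; v ends 14 m/s.
9–13 s: v starts 14 m/s; Δx = 14·4 + ½·-11·4² = -32 m; v ends -30 m/s.
x(13) = -4 + Σ Δx = 192.5 m.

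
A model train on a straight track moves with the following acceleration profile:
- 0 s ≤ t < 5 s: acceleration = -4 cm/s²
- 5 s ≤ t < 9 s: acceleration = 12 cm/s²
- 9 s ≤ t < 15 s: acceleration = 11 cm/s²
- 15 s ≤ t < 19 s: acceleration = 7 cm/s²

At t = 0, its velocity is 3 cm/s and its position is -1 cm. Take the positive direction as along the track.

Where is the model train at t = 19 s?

820 cm

On each constant-a segment, Δv = aΔt and Δx = v₀Δt + ½aΔt²; chain segment to segment.
0–5 s: v starts 3 cm/s; Δx = 3·5 + ½·-4·5² = -35 cm; v ends -17 cm/s.
5–9 s: v starts -17 cm/s; Δx = -17·4 + ½·12·4² = 28 cm; v ends 31 cm/s.
9–15 s: v starts 31 cm/s; Δx = 31·6 + ½·11·6² = 384 cm; v ends 97 cm/s.
15–19 s: v starts 97 cm/s; Δx = 97·4 + ½·7·4² = 444 cm; v ends 125 cm/s.
x(19) = -1 + Σ Δx = 820 cm.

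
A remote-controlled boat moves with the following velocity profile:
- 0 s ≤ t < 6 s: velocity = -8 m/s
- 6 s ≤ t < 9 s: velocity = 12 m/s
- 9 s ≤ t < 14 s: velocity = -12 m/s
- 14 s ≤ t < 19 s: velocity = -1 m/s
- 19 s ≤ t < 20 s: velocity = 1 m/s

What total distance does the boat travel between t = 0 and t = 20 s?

Distance (not displacement) is the total path length: add the absolute areas under v-t.
0–6 s: |-8| × 6 = 48 m
6–9 s: |12| × 3 = 36 m
9–14 s: |-12| × 5 = 60 m
14–19 s: |-1| × 5 = 5 m
19–20 s: |1| × 1 = 1 m
Total distance = 150 m

150 m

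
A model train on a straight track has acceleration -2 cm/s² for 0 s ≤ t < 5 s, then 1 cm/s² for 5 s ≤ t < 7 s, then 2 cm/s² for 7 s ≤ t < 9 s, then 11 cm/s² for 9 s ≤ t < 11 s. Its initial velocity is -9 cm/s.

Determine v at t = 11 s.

9 cm/s

Δv equals the area under the a-t graph; then v = v₀ + Δv.
0–5 s: -2 × 5 = -10 cm/s
5–7 s: 1 × 2 = 2 cm/s
7–9 s: 2 × 2 = 4 cm/s
9–11 s: 11 × 2 = 22 cm/s
Δv = 18 cm/s, so v(11) = -9 + (18) = 9 cm/s.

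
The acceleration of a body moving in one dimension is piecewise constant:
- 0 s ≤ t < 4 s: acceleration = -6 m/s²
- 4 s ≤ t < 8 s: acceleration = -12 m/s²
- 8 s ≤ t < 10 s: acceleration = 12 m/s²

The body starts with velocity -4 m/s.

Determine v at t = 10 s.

Δv equals the area under the a-t graph; then v = v₀ + Δv.
0–4 s: -6 × 4 = -24 m/s
4–8 s: -12 × 4 = -48 m/s
8–10 s: 12 × 2 = 24 m/s
Δv = -48 m/s, so v(10) = -4 + (-48) = -52 m/s.

-52 m/s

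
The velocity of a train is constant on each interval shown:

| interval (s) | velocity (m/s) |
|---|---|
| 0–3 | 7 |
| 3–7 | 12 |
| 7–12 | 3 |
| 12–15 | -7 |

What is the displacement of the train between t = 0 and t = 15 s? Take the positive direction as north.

Displacement is the signed area under the v-t curve.
0–3 s: 7 × 3 = 21 m
3–7 s: 12 × 4 = 48 m
7–12 s: 3 × 5 = 15 m
12–15 s: -7 × 3 = -21 m
Net displacement = 63 m

63 m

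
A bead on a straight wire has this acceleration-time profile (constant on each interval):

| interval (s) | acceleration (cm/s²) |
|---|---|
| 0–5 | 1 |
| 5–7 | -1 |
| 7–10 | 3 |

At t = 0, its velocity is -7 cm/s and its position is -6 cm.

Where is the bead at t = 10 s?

-33 cm

On each constant-a segment, Δv = aΔt and Δx = v₀Δt + ½aΔt²; chain segment to segment.
0–5 s: v starts -7 cm/s; Δx = -7·5 + ½·1·5² = -22.5 cm; v ends -2 cm/s.
5–7 s: v starts -2 cm/s; Δx = -2·2 + ½·-1·2² = -6 cm; v ends -4 cm/s.
7–10 s: v starts -4 cm/s; Δx = -4·3 + ½·3·3² = 1.5 cm; v ends 5 cm/s.
x(10) = -6 + Σ Δx = -33 cm.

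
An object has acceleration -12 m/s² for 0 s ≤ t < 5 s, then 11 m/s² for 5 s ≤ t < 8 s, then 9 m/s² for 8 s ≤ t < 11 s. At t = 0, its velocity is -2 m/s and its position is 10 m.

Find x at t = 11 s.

On each constant-a segment, Δv = aΔt and Δx = v₀Δt + ½aΔt²; chain segment to segment.
0–5 s: v starts -2 m/s; Δx = -2·5 + ½·-12·5² = -160 m; v ends -62 m/s.
5–8 s: v starts -62 m/s; Δx = -62·3 + ½·11·3² = -136.5 m; v ends -29 m/s.
8–11 s: v starts -29 m/s; Δx = -29·3 + ½·9·3² = -46.5 m; v ends -2 m/s.
x(11) = 10 + Σ Δx = -333 m.

-333 m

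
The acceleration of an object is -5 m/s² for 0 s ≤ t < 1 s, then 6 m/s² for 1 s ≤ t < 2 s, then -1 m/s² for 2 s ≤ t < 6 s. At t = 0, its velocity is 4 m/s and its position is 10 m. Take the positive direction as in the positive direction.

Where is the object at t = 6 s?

25.5 m

On each constant-a segment, Δv = aΔt and Δx = v₀Δt + ½aΔt²; chain segment to segment.
0–1 s: v starts 4 m/s; Δx = 4·1 + ½·-5·1² = 1.5 m; v ends -1 m/s.
1–2 s: v starts -1 m/s; Δx = -1·1 + ½·6·1² = 2 m; v ends 5 m/s.
2–6 s: v starts 5 m/s; Δx = 5·4 + ½·-1·4² = 12 m; v ends 1 m/s.
x(6) = 10 + Σ Δx = 25.5 m.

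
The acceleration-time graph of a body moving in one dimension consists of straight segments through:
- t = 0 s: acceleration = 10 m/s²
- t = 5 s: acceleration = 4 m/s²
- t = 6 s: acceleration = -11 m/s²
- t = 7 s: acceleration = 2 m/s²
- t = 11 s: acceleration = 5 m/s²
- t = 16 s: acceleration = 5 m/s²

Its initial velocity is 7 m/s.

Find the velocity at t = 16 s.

73 m/s

Δv equals the area under the a-t graph; then v = v₀ + Δv.
0–5 s: ½(10 + 4)(5) = 35 m/s
5–6 s: ½(4 + -11)(1) = -3.5 m/s
6–7 s: ½(-11 + 2)(1) = -4.5 m/s
7–11 s: ½(2 + 5)(4) = 14 m/s
11–16 s: 5 × 5 = 25 m/s
Δv = 66 m/s, so v(16) = 7 + (66) = 73 m/s.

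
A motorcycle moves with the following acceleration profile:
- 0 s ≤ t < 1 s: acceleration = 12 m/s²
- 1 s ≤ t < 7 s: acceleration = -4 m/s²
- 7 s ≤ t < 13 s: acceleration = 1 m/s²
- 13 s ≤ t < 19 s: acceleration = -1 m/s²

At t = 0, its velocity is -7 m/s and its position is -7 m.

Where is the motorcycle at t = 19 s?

On each constant-a segment, Δv = aΔt and Δx = v₀Δt + ½aΔt²; chain segment to segment.
0–1 s: v starts -7 m/s; Δx = -7·1 + ½·12·1² = -1 m; v ends 5 m/s.
1–7 s: v starts 5 m/s; Δx = 5·6 + ½·-4·6² = -42 m; v ends -19 m/s.
7–13 s: v starts -19 m/s; Δx = -19·6 + ½·1·6² = -96 m; v ends -13 m/s.
13–19 s: v starts -13 m/s; Δx = -13·6 + ½·-1·6² = -96 m; v ends -19 m/s.
x(19) = -7 + Σ Δx = -242 m.

-242 m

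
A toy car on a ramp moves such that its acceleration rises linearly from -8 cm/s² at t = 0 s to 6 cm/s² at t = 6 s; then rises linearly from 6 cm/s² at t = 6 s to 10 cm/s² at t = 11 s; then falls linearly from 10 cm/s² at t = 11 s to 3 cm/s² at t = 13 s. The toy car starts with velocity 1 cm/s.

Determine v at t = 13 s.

Δv equals the area under the a-t graph; then v = v₀ + Δv.
0–6 s: ½(-8 + 6)(6) = -6 cm/s
6–11 s: ½(6 + 10)(5) = 40 cm/s
11–13 s: ½(10 + 3)(2) = 13 cm/s
Δv = 47 cm/s, so v(13) = 1 + (47) = 48 cm/s.

48 cm/s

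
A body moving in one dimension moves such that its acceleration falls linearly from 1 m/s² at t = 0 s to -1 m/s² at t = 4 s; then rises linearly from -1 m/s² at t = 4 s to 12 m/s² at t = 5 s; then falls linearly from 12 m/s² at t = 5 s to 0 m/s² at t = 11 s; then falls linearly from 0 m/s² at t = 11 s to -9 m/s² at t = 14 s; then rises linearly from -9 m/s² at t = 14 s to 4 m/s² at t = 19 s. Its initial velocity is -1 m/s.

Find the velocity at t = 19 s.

14.5 m/s

Δv equals the area under the a-t graph; then v = v₀ + Δv.
0–4 s: ½(1 + -1)(4) = 0 m/s
4–5 s: ½(-1 + 12)(1) = 5.5 m/s
5–11 s: ½(12 + 0)(6) = 36 m/s
11–14 s: ½(0 + -9)(3) = -13.5 m/s
14–19 s: ½(-9 + 4)(5) = -12.5 m/s
Δv = 15.5 m/s, so v(19) = -1 + (15.5) = 14.5 m/s.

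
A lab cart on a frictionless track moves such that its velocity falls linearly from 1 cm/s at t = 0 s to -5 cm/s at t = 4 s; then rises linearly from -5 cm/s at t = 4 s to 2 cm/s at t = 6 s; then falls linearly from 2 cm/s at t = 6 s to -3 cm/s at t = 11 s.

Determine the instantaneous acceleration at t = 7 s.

Acceleration is the slope of the v-t graph on 6–11 s: (-3 − 2)/(11 − 6) = -1 cm/s².

-1 cm/s²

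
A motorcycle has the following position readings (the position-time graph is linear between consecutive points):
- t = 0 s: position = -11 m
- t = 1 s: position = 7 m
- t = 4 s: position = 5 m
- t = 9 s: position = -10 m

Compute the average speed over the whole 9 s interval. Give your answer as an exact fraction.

Average speed = (total path length)/(elapsed time); on a piecewise-linear x-t graph the path length is Σ|Δx|.
0–1 s: |Δx| = |7 − -11| = 18 m
1–4 s: |Δx| = |5 − 7| = 2 m
4–9 s: |Δx| = |-10 − 5| = 15 m
Total path = 35 m; average speed = 35/9 = 35/9 m/s.

35/9 m/s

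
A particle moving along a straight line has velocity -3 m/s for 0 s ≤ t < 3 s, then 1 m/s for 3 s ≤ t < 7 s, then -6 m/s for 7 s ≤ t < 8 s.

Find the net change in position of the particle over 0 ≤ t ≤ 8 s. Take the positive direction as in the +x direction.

-11 m

Displacement is the signed area under the v-t curve.
0–3 s: -3 × 3 = -9 m
3–7 s: 1 × 4 = 4 m
7–8 s: -6 × 1 = -6 m
Net displacement = -11 m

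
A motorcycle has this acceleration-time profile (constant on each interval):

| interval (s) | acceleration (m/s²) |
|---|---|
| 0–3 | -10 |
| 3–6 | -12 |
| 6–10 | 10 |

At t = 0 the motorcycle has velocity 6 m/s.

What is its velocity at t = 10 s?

-20 m/s

Δv equals the area under the a-t graph; then v = v₀ + Δv.
0–3 s: -10 × 3 = -30 m/s
3–6 s: -12 × 3 = -36 m/s
6–10 s: 10 × 4 = 40 m/s
Δv = -26 m/s, so v(10) = 6 + (-26) = -20 m/s.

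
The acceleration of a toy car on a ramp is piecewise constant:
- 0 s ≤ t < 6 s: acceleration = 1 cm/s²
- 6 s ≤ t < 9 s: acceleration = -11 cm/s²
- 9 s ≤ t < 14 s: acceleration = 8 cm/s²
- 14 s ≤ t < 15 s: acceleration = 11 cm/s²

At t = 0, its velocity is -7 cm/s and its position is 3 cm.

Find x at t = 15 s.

On each constant-a segment, Δv = aΔt and Δx = v₀Δt + ½aΔt²; chain segment to segment.
0–6 s: v starts -7 cm/s; Δx = -7·6 + ½·1·6² = -24 cm; v ends -1 cm/s.
6–9 s: v starts -1 cm/s; Δx = -1·3 + ½·-11·3² = -52.5 cm; v ends -34 cm/s.
9–14 s: v starts -34 cm/s; Δx = -34·5 + ½·8·5² = -70 cm; v ends 6 cm/s.
14–15 s: v starts 6 cm/s; Δx = 6·1 + ½·11·1² = 11.5 cm; v ends 17 cm/s.
x(15) = 3 + Σ Δx = -132 cm.

-132 cm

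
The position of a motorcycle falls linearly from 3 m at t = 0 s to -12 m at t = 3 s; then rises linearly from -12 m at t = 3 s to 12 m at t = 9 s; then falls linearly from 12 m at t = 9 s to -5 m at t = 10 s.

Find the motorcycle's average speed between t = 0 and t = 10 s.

Average speed = (total path length)/(elapsed time); on a piecewise-linear x-t graph the path length is Σ|Δx|.
0–3 s: |Δx| = |-12 − 3| = 15 m
3–9 s: |Δx| = |12 − -12| = 24 m
9–10 s: |Δx| = |-5 − 12| = 17 m
Total path = 56 m; average speed = 56/10 = 5.6 m/s.

5.6 m/s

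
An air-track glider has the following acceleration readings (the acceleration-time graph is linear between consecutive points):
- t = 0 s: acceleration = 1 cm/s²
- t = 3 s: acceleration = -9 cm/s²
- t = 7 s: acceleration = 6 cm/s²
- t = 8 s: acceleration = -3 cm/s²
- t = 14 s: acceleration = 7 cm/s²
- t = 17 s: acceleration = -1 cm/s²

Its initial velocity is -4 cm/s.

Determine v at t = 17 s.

Δv equals the area under the a-t graph; then v = v₀ + Δv.
0–3 s: ½(1 + -9)(3) = -12 cm/s
3–7 s: ½(-9 + 6)(4) = -6 cm/s
7–8 s: ½(6 + -3)(1) = 1.5 cm/s
8–14 s: ½(-3 + 7)(6) = 12 cm/s
14–17 s: ½(7 + -1)(3) = 9 cm/s
Δv = 4.5 cm/s, so v(17) = -4 + (4.5) = 0.5 cm/s.

0.5 cm/s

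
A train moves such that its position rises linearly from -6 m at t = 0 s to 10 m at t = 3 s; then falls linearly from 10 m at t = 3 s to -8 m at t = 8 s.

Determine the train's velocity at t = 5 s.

Velocity is the slope of the x-t graph on 3–8 s: (-8 − 10)/(8 − 3) = -3.6 m/s.

-3.6 m/s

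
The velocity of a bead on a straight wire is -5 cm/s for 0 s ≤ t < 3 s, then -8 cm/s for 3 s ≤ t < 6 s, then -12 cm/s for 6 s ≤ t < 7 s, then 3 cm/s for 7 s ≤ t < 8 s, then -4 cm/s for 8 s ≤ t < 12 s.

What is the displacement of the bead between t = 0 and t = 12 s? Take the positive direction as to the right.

-64 cm

Displacement is the signed area under the v-t curve.
0–3 s: -5 × 3 = -15 cm
3–6 s: -8 × 3 = -24 cm
6–7 s: -12 × 1 = -12 cm
7–8 s: 3 × 1 = 3 cm
8–12 s: -4 × 4 = -16 cm
Net displacement = -64 cm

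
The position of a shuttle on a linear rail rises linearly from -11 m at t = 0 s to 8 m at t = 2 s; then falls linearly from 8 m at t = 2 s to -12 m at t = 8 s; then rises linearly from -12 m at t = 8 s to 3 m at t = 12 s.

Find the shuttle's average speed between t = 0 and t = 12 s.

Average speed = (total path length)/(elapsed time); on a piecewise-linear x-t graph the path length is Σ|Δx|.
0–2 s: |Δx| = |8 − -11| = 19 m
2–8 s: |Δx| = |-12 − 8| = 20 m
8–12 s: |Δx| = |3 − -12| = 15 m
Total path = 54 m; average speed = 54/12 = 4.5 m/s.

4.5 m/s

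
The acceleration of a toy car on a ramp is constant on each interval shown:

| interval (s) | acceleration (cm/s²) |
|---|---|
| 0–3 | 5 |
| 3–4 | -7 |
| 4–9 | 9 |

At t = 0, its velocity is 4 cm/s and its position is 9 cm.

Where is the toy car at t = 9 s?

231.5 cm

On each constant-a segment, Δv = aΔt and Δx = v₀Δt + ½aΔt²; chain segment to segment.
0–3 s: v starts 4 cm/s; Δx = 4·3 + ½·5·3² = 34.5 cm; v ends 19 cm/s.
3–4 s: v starts 19 cm/s; Δx = 19·1 + ½·-7·1² = 15.5 cm; v ends 12 cm/s.
4–9 s: v starts 12 cm/s; Δx = 12·5 + ½·9·5² = 172.5 cm; v ends 57 cm/s.
x(9) = 9 + Σ Δx = 231.5 cm.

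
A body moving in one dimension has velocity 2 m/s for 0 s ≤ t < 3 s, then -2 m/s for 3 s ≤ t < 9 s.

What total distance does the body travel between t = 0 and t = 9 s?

Distance (not displacement) is the total path length: add the absolute areas under v-t.
0–3 s: |2| × 3 = 6 m
3–9 s: |-2| × 6 = 12 m
Total distance = 18 m

18 m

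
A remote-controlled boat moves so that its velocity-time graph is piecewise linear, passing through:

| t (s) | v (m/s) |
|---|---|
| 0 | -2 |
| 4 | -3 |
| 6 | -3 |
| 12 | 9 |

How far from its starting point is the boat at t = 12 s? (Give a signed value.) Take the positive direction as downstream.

Displacement is the signed area under the v-t curve.
0–4 s: ½(-2 + -3)(4) = -10 m
4–6 s: -3 × 2 = -6 m
6–12 s: ½(-3 + 9)(6) = 18 m
Net displacement = 2 m

2 m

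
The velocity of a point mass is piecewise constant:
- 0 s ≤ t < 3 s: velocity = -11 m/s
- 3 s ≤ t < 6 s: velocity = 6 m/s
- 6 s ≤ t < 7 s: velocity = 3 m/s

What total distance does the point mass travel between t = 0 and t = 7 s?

54 m

Distance (not displacement) is the total path length: add the absolute areas under v-t.
0–3 s: |-11| × 3 = 33 m
3–6 s: |6| × 3 = 18 m
6–7 s: |3| × 1 = 3 m
Total distance = 54 m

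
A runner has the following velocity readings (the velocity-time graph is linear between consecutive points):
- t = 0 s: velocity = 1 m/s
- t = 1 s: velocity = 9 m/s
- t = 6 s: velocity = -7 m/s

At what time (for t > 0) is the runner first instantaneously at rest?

t = 3.8125 s

v changes sign on 1–6 s (from 9 to -7); the graph is linear there, so v = 0 at t = 1 + (-9)·(6 − 1)/(-7 − 9) = 3.8125 s.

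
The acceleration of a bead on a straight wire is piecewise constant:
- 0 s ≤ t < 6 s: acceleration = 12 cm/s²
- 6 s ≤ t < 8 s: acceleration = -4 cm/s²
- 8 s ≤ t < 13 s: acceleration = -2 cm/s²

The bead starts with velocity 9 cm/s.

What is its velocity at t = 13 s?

Δv equals the area under the a-t graph; then v = v₀ + Δv.
0–6 s: 12 × 6 = 72 cm/s
6–8 s: -4 × 2 = -8 cm/s
8–13 s: -2 × 5 = -10 cm/s
Δv = 54 cm/s, so v(13) = 9 + (54) = 63 cm/s.

63 cm/s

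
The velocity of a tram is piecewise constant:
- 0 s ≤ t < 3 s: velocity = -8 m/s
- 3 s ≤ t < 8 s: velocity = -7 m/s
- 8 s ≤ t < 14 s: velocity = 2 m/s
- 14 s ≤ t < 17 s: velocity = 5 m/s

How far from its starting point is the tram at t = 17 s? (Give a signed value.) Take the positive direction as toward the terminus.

Displacement is the signed area under the v-t curve.
0–3 s: -8 × 3 = -24 m
3–8 s: -7 × 5 = -35 m
8–14 s: 2 × 6 = 12 m
14–17 s: 5 × 3 = 15 m
Net displacement = -32 m

-32 m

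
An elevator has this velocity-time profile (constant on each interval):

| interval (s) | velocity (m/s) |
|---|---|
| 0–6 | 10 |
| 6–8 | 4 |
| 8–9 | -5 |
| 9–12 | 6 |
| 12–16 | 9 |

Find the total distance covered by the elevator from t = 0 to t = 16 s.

127 m

Distance (not displacement) is the total path length: add the absolute areas under v-t.
0–6 s: |10| × 6 = 60 m
6–8 s: |4| × 2 = 8 m
8–9 s: |-5| × 1 = 5 m
9–12 s: |6| × 3 = 18 m
12–16 s: |9| × 4 = 36 m
Total distance = 127 m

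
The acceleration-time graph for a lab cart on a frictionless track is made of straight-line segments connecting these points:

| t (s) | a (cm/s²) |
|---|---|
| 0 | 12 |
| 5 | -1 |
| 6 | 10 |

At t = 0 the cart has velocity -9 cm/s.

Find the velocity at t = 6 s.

23 cm/s

Δv equals the area under the a-t graph; then v = v₀ + Δv.
0–5 s: ½(12 + -1)(5) = 27.5 cm/s
5–6 s: ½(-1 + 10)(1) = 4.5 cm/s
Δv = 32 cm/s, so v(6) = -9 + (32) = 23 cm/s.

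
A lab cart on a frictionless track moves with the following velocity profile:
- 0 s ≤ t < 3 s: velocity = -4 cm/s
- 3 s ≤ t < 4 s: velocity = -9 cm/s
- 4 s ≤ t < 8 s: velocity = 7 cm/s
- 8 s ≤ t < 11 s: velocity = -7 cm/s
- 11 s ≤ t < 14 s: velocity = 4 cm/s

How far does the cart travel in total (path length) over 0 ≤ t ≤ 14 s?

Distance (not displacement) is the total path length: add the absolute areas under v-t.
0–3 s: |-4| × 3 = 12 cm
3–4 s: |-9| × 1 = 9 cm
4–8 s: |7| × 4 = 28 cm
8–11 s: |-7| × 3 = 21 cm
11–14 s: |4| × 3 = 12 cm
Total distance = 82 cm

82 cm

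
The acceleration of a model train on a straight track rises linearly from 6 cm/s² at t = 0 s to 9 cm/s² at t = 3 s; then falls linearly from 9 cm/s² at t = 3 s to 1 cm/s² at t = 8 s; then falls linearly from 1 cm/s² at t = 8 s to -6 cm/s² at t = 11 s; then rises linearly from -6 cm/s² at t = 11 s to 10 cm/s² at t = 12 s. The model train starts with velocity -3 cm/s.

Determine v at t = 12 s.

Δv equals the area under the a-t graph; then v = v₀ + Δv.
0–3 s: ½(6 + 9)(3) = 22.5 cm/s
3–8 s: ½(9 + 1)(5) = 25 cm/s
8–11 s: ½(1 + -6)(3) = -7.5 cm/s
11–12 s: ½(-6 + 10)(1) = 2 cm/s
Δv = 42 cm/s, so v(12) = -3 + (42) = 39 cm/s.

39 cm/s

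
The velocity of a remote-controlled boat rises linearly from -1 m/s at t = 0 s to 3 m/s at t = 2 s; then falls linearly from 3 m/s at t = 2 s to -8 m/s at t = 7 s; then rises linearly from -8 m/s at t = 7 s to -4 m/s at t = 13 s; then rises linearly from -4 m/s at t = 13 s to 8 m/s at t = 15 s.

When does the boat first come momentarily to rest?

t = 0.5 s

v changes sign on 0–2 s (from -1 to 3); the graph is linear there, so v = 0 at t = 0 + (1)·(2 − 0)/(3 − -1) = 0.5 s.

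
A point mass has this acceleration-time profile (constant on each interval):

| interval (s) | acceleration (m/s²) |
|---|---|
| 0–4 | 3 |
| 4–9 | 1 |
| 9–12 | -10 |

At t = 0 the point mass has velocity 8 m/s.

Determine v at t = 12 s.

Δv equals the area under the a-t graph; then v = v₀ + Δv.
0–4 s: 3 × 4 = 12 m/s
4–9 s: 1 × 5 = 5 m/s
9–12 s: -10 × 3 = -30 m/s
Δv = -13 m/s, so v(12) = 8 + (-13) = -5 m/s.

-5 m/s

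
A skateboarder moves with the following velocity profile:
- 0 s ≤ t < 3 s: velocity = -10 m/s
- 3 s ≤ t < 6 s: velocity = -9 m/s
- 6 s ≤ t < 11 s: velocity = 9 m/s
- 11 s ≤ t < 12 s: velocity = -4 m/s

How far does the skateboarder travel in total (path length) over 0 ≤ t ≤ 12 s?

106 m

Distance (not displacement) is the total path length: add the absolute areas under v-t.
0–3 s: |-10| × 3 = 30 m
3–6 s: |-9| × 3 = 27 m
6–11 s: |9| × 5 = 45 m
11–12 s: |-4| × 1 = 4 m
Total distance = 106 m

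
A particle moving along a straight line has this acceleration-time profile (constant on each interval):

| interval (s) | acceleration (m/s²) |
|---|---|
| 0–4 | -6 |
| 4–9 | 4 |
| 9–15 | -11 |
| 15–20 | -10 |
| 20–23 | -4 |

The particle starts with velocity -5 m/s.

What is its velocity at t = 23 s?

-137 m/s

Δv equals the area under the a-t graph; then v = v₀ + Δv.
0–4 s: -6 × 4 = -24 m/s
4–9 s: 4 × 5 = 20 m/s
9–15 s: -11 × 6 = -66 m/s
15–20 s: -10 × 5 = -50 m/s
20–23 s: -4 × 3 = -12 m/s
Δv = -132 m/s, so v(23) = -5 + (-132) = -137 m/s.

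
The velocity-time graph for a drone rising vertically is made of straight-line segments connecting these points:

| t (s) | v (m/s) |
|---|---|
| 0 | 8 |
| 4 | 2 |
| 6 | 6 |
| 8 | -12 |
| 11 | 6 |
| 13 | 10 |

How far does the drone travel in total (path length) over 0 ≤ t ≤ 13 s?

Distance (not displacement) is the total path length: add the absolute areas under v-t.
0–4 s: |½(8 + 2)(4)| = 20 m
4–6 s: |½(2 + 6)(2)| = 8 m
6–8 s: v = 0 at t = 20/3 s; triangle areas 2 + 8 = 10 m
8–11 s: v = 0 at t = 10 s; triangle areas 12 + 3 = 15 m
11–13 s: |½(6 + 10)(2)| = 16 m
Total distance = 69 m

69 m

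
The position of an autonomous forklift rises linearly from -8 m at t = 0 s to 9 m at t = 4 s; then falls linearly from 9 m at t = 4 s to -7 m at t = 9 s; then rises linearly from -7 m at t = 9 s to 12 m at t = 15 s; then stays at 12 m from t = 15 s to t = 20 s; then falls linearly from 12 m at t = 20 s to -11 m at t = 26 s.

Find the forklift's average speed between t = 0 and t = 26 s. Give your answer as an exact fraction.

75/26 m/s

Average speed = (total path length)/(elapsed time); on a piecewise-linear x-t graph the path length is Σ|Δx|.
0–4 s: |Δx| = |9 − -8| = 17 m
4–9 s: |Δx| = |-7 − 9| = 16 m
9–15 s: |Δx| = |12 − -7| = 19 m
15–20 s: |Δx| = |12 − 12| = 0 m
20–26 s: |Δx| = |-11 − 12| = 23 m
Total path = 75 m; average speed = 75/26 = 75/26 m/s.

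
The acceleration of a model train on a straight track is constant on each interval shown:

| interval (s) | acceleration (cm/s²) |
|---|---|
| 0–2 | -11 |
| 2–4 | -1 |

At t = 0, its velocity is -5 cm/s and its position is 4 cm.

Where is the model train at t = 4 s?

-84 cm

On each constant-a segment, Δv = aΔt and Δx = v₀Δt + ½aΔt²; chain segment to segment.
0–2 s: v starts -5 cm/s; Δx = -5·2 + ½·-11·2² = -32 cm; v ends -27 cm/s.
2–4 s: v starts -27 cm/s; Δx = -27·2 + ½·-1·2² = -56 cm; v ends -29 cm/s.
x(4) = 4 + Σ Δx = -84 cm.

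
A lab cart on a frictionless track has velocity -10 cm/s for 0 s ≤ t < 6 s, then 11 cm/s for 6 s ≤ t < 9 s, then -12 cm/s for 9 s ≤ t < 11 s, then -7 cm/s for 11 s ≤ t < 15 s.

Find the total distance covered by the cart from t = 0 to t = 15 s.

145 cm

Total distance travelled is ∫|v| dt — sum the magnitudes of each area piece.
0–6 s: |-10| × 6 = 60 cm
6–9 s: |11| × 3 = 33 cm
9–11 s: |-12| × 2 = 24 cm
11–15 s: |-7| × 4 = 28 cm
Total distance = 145 cm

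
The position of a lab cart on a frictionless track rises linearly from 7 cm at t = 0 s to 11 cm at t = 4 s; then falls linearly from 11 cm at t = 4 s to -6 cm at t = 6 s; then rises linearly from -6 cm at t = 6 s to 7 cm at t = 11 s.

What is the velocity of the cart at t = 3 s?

Velocity is the slope of the x-t graph on 0–4 s: (11 − 7)/(4 − 0) = 1 cm/s.

1 cm/s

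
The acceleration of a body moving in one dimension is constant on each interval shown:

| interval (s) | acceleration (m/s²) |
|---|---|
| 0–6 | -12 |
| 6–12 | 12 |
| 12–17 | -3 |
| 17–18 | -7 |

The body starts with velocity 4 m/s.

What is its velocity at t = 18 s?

Δv equals the area under the a-t graph; then v = v₀ + Δv.
0–6 s: -12 × 6 = -72 m/s
6–12 s: 12 × 6 = 72 m/s
12–17 s: -3 × 5 = -15 m/s
17–18 s: -7 × 1 = -7 m/s
Δv = -22 m/s, so v(18) = 4 + (-22) = -18 m/s.

-18 m/s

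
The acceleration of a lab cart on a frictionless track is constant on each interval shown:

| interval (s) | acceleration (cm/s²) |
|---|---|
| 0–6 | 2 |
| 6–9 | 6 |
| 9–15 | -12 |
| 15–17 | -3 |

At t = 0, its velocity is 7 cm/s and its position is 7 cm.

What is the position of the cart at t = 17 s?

On each constant-a segment, Δv = aΔt and Δx = v₀Δt + ½aΔt²; chain segment to segment.
0–6 s: v starts 7 cm/s; Δx = 7·6 + ½·2·6² = 78 cm; v ends 19 cm/s.
6–9 s: v starts 19 cm/s; Δx = 19·3 + ½·6·3² = 84 cm; v ends 37 cm/s.
9–15 s: v starts 37 cm/s; Δx = 37·6 + ½·-12·6² = 6 cm; v ends -35 cm/s.
15–17 s: v starts -35 cm/s; Δx = -35·2 + ½·-3·2² = -76 cm; v ends -41 cm/s.
x(17) = 7 + Σ Δx = 99 cm.

99 cm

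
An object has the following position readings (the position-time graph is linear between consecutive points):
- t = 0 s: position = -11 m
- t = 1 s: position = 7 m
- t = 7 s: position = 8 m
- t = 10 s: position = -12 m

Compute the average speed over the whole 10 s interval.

Average speed = (total path length)/(elapsed time); on a piecewise-linear x-t graph the path length is Σ|Δx|.
0–1 s: |Δx| = |7 − -11| = 18 m
1–7 s: |Δx| = |8 − 7| = 1 m
7–10 s: |Δx| = |-12 − 8| = 20 m
Total path = 39 m; average speed = 39/10 = 3.9 m/s.

3.9 m/s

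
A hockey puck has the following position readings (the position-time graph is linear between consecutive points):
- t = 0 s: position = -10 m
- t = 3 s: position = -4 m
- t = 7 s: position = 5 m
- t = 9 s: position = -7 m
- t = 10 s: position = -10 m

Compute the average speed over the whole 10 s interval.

3 m/s

Average speed = (total path length)/(elapsed time); on a piecewise-linear x-t graph the path length is Σ|Δx|.
0–3 s: |Δx| = |-4 − -10| = 6 m
3–7 s: |Δx| = |5 − -4| = 9 m
7–9 s: |Δx| = |-7 − 5| = 12 m
9–10 s: |Δx| = |-10 − -7| = 3 m
Total path = 30 m; average speed = 30/10 = 3 m/s.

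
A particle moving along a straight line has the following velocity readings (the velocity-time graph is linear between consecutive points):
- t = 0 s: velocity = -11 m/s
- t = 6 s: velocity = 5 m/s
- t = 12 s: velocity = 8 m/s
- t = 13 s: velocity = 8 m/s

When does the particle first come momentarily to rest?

t = 4.125 s

v changes sign on 0–6 s (from -11 to 5); the graph is linear there, so v = 0 at t = 0 + (11)·(6 − 0)/(5 − -11) = 4.125 s.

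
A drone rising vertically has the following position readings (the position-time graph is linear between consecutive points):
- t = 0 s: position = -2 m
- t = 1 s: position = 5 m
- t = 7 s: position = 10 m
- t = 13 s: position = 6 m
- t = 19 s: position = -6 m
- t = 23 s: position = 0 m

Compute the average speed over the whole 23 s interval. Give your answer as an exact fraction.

Average speed = (total path length)/(elapsed time); on a piecewise-linear x-t graph the path length is Σ|Δx|.
0–1 s: |Δx| = |5 − -2| = 7 m
1–7 s: |Δx| = |10 − 5| = 5 m
7–13 s: |Δx| = |6 − 10| = 4 m
13–19 s: |Δx| = |-6 − 6| = 12 m
19–23 s: |Δx| = |0 − -6| = 6 m
Total path = 34 m; average speed = 34/23 = 34/23 m/s.

34/23 m/s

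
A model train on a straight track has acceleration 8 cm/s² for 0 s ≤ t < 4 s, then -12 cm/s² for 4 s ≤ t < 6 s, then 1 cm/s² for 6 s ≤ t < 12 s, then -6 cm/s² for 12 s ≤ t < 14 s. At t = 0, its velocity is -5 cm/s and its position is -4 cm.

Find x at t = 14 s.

112 cm

On each constant-a segment, Δv = aΔt and Δx = v₀Δt + ½aΔt²; chain segment to segment.
0–4 s: v starts -5 cm/s; Δx = -5·4 + ½·8·4² = 44 cm; v ends 27 cm/s.
4–6 s: v starts 27 cm/s; Δx = 27·2 + ½·-12·2² = 30 cm; v ends 3 cm/s.
6–12 s: v starts 3 cm/s; Δx = 3·6 + ½·1·6² = 36 cm; v ends 9 cm/s.
12–14 s: v starts 9 cm/s; Δx = 9·2 + ½·-6·2² = 6 cm; v ends -3 cm/s.
x(14) = -4 + Σ Δx = 112 cm.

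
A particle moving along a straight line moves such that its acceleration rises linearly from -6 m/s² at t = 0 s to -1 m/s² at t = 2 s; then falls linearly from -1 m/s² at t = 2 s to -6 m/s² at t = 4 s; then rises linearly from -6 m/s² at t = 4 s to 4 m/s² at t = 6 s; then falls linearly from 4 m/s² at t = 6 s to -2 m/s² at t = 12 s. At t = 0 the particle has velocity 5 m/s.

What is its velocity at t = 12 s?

Δv equals the area under the a-t graph; then v = v₀ + Δv.
0–2 s: ½(-6 + -1)(2) = -7 m/s
2–4 s: ½(-1 + -6)(2) = -7 m/s
4–6 s: ½(-6 + 4)(2) = -2 m/s
6–12 s: ½(4 + -2)(6) = 6 m/s
Δv = -10 m/s, so v(12) = 5 + (-10) = -5 m/s.

-5 m/s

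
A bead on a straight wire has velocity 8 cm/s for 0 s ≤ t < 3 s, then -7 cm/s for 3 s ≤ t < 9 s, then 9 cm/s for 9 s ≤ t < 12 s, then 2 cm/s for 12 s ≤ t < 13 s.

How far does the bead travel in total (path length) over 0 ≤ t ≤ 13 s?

95 cm

Total distance travelled is ∫|v| dt — sum the magnitudes of each area piece.
0–3 s: |8| × 3 = 24 cm
3–9 s: |-7| × 6 = 42 cm
9–12 s: |9| × 3 = 27 cm
12–13 s: |2| × 1 = 2 cm
Total distance = 95 cm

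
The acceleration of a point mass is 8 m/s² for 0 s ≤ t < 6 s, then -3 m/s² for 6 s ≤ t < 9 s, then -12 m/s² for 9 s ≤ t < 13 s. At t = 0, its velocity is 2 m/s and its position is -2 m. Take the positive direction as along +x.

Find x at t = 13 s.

On each constant-a segment, Δv = aΔt and Δx = v₀Δt + ½aΔt²; chain segment to segment.
0–6 s: v starts 2 m/s; Δx = 2·6 + ½·8·6² = 156 m; v ends 50 m/s.
6–9 s: v starts 50 m/s; Δx = 50·3 + ½·-3·3² = 136.5 m; v ends 41 m/s.
9–13 s: v starts 41 m/s; Δx = 41·4 + ½·-12·4² = 68 m; v ends -7 m/s.
x(13) = -2 + Σ Δx = 358.5 m.

358.5 m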